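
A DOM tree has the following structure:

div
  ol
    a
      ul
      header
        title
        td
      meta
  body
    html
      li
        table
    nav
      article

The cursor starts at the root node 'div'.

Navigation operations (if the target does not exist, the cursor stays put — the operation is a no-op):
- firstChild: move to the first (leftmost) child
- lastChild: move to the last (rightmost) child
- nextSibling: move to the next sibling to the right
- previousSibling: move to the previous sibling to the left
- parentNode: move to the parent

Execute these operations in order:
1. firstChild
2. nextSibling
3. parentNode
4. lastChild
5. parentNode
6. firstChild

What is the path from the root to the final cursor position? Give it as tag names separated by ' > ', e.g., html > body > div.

After 1 (firstChild): ol
After 2 (nextSibling): body
After 3 (parentNode): div
After 4 (lastChild): body
After 5 (parentNode): div
After 6 (firstChild): ol

Answer: div > ol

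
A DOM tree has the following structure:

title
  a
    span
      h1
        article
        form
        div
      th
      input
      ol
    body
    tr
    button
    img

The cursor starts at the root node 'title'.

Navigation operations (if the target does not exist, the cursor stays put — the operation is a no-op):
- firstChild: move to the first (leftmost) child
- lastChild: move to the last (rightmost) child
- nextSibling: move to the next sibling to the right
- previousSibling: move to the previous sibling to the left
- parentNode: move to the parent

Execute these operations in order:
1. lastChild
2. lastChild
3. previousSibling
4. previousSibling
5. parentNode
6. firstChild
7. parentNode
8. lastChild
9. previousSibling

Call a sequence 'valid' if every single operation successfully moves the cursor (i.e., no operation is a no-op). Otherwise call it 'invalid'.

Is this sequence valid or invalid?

Answer: valid

Derivation:
After 1 (lastChild): a
After 2 (lastChild): img
After 3 (previousSibling): button
After 4 (previousSibling): tr
After 5 (parentNode): a
After 6 (firstChild): span
After 7 (parentNode): a
After 8 (lastChild): img
After 9 (previousSibling): button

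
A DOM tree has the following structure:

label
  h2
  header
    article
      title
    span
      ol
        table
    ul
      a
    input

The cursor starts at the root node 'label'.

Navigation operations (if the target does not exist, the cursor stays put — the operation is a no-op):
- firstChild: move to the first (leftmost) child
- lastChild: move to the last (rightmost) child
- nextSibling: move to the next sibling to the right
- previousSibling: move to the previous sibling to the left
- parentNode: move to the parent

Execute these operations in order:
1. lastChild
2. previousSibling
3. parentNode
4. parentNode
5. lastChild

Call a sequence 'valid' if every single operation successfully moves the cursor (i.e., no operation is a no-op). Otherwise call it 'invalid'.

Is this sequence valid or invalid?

After 1 (lastChild): header
After 2 (previousSibling): h2
After 3 (parentNode): label
After 4 (parentNode): label (no-op, stayed)
After 5 (lastChild): header

Answer: invalid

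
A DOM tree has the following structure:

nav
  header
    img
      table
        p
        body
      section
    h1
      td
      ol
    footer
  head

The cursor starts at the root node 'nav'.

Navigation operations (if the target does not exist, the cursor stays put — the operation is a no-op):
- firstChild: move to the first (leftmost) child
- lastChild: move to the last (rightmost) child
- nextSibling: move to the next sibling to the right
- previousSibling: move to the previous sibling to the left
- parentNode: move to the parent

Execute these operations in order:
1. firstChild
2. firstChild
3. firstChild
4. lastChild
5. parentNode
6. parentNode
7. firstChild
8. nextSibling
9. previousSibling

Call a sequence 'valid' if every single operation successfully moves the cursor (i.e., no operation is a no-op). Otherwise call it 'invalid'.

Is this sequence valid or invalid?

After 1 (firstChild): header
After 2 (firstChild): img
After 3 (firstChild): table
After 4 (lastChild): body
After 5 (parentNode): table
After 6 (parentNode): img
After 7 (firstChild): table
After 8 (nextSibling): section
After 9 (previousSibling): table

Answer: valid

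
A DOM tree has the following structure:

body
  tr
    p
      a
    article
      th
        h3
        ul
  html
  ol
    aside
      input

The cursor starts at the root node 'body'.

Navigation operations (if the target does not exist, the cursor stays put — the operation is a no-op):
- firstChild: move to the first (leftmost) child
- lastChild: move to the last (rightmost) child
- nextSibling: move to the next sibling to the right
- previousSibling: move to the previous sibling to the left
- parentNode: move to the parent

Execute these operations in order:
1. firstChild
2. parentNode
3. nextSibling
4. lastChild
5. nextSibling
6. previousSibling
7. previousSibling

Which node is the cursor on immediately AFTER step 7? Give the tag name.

Answer: tr

Derivation:
After 1 (firstChild): tr
After 2 (parentNode): body
After 3 (nextSibling): body (no-op, stayed)
After 4 (lastChild): ol
After 5 (nextSibling): ol (no-op, stayed)
After 6 (previousSibling): html
After 7 (previousSibling): tr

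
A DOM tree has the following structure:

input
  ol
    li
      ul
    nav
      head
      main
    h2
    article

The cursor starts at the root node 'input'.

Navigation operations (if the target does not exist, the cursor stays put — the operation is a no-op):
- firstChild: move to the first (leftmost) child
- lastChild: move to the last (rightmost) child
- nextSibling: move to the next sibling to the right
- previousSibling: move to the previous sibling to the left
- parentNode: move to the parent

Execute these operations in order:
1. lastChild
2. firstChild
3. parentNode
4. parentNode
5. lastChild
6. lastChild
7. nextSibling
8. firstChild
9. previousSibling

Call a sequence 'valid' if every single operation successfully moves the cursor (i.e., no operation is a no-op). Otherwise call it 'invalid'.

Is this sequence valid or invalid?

Answer: invalid

Derivation:
After 1 (lastChild): ol
After 2 (firstChild): li
After 3 (parentNode): ol
After 4 (parentNode): input
After 5 (lastChild): ol
After 6 (lastChild): article
After 7 (nextSibling): article (no-op, stayed)
After 8 (firstChild): article (no-op, stayed)
After 9 (previousSibling): h2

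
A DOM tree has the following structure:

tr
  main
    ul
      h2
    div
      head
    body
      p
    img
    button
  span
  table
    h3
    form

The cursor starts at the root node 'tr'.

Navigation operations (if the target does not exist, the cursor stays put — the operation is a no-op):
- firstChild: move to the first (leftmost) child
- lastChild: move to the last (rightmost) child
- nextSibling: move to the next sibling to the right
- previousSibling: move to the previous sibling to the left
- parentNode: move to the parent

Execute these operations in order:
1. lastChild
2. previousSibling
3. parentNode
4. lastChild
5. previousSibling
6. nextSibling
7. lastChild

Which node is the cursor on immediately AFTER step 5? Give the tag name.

After 1 (lastChild): table
After 2 (previousSibling): span
After 3 (parentNode): tr
After 4 (lastChild): table
After 5 (previousSibling): span

Answer: span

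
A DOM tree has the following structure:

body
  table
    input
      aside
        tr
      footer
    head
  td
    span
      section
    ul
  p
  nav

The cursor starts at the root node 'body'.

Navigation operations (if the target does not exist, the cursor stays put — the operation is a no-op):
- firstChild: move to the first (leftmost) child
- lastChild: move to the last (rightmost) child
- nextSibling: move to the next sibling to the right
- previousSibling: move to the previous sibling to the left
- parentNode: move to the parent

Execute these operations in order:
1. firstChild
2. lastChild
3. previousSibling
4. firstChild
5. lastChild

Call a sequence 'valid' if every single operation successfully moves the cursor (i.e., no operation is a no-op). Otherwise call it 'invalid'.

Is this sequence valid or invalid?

Answer: valid

Derivation:
After 1 (firstChild): table
After 2 (lastChild): head
After 3 (previousSibling): input
After 4 (firstChild): aside
After 5 (lastChild): tr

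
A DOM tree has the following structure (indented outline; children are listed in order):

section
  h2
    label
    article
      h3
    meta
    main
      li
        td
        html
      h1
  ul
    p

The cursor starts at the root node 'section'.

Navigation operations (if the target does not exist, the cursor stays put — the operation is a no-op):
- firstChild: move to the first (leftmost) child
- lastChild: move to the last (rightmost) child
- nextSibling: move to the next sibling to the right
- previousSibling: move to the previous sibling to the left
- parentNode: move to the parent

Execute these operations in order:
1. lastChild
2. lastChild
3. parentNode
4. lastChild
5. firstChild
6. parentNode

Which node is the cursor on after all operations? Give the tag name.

After 1 (lastChild): ul
After 2 (lastChild): p
After 3 (parentNode): ul
After 4 (lastChild): p
After 5 (firstChild): p (no-op, stayed)
After 6 (parentNode): ul

Answer: ul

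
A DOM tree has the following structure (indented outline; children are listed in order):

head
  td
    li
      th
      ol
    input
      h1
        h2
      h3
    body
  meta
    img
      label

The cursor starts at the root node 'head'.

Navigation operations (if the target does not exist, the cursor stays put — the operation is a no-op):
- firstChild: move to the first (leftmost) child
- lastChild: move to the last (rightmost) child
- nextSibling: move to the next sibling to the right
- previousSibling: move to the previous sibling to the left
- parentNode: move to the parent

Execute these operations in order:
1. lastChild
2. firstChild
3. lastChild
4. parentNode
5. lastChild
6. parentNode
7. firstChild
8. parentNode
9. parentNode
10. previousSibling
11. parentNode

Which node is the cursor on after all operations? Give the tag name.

After 1 (lastChild): meta
After 2 (firstChild): img
After 3 (lastChild): label
After 4 (parentNode): img
After 5 (lastChild): label
After 6 (parentNode): img
After 7 (firstChild): label
After 8 (parentNode): img
After 9 (parentNode): meta
After 10 (previousSibling): td
After 11 (parentNode): head

Answer: head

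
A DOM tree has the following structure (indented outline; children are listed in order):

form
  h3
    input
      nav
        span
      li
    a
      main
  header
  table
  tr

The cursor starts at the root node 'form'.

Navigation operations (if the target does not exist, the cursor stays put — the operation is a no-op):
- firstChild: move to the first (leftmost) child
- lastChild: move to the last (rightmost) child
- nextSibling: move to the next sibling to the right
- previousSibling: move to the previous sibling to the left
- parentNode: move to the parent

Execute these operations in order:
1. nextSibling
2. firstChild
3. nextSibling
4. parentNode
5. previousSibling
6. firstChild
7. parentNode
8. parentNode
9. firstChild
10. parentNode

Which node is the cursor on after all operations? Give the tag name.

Answer: form

Derivation:
After 1 (nextSibling): form (no-op, stayed)
After 2 (firstChild): h3
After 3 (nextSibling): header
After 4 (parentNode): form
After 5 (previousSibling): form (no-op, stayed)
After 6 (firstChild): h3
After 7 (parentNode): form
After 8 (parentNode): form (no-op, stayed)
After 9 (firstChild): h3
After 10 (parentNode): form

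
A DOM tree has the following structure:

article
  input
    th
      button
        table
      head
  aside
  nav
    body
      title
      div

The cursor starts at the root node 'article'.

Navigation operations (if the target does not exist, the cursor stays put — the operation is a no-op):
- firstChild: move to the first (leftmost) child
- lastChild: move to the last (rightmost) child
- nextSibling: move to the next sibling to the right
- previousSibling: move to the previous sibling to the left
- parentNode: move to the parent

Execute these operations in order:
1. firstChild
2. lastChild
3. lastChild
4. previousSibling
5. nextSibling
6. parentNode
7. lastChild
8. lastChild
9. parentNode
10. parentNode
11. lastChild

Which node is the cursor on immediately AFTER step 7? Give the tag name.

After 1 (firstChild): input
After 2 (lastChild): th
After 3 (lastChild): head
After 4 (previousSibling): button
After 5 (nextSibling): head
After 6 (parentNode): th
After 7 (lastChild): head

Answer: head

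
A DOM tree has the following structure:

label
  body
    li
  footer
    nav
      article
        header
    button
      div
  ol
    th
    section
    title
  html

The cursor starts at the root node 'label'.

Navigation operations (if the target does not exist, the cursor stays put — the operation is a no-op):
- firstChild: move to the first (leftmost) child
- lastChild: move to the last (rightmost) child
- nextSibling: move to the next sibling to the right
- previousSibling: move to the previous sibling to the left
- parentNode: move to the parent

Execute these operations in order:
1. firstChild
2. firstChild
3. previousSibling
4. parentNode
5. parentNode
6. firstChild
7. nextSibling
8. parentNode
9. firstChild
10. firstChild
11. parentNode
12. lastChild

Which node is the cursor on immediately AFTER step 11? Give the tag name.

After 1 (firstChild): body
After 2 (firstChild): li
After 3 (previousSibling): li (no-op, stayed)
After 4 (parentNode): body
After 5 (parentNode): label
After 6 (firstChild): body
After 7 (nextSibling): footer
After 8 (parentNode): label
After 9 (firstChild): body
After 10 (firstChild): li
After 11 (parentNode): body

Answer: body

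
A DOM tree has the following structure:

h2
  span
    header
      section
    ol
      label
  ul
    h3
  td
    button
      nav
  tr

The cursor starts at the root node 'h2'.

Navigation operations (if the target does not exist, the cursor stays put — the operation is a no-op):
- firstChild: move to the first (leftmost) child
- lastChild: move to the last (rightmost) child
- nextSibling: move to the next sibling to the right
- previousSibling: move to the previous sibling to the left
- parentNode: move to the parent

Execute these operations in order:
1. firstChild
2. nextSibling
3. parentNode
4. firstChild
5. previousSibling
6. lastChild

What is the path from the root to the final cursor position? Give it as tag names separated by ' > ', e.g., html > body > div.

Answer: h2 > span > ol

Derivation:
After 1 (firstChild): span
After 2 (nextSibling): ul
After 3 (parentNode): h2
After 4 (firstChild): span
After 5 (previousSibling): span (no-op, stayed)
After 6 (lastChild): ol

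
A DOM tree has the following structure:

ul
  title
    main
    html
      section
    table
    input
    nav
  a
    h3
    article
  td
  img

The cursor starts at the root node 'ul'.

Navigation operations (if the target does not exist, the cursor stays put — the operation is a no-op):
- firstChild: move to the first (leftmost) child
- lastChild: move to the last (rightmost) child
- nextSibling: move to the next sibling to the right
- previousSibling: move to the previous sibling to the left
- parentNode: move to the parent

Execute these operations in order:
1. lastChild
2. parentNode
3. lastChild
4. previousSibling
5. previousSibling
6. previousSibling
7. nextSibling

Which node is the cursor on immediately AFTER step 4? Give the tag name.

After 1 (lastChild): img
After 2 (parentNode): ul
After 3 (lastChild): img
After 4 (previousSibling): td

Answer: td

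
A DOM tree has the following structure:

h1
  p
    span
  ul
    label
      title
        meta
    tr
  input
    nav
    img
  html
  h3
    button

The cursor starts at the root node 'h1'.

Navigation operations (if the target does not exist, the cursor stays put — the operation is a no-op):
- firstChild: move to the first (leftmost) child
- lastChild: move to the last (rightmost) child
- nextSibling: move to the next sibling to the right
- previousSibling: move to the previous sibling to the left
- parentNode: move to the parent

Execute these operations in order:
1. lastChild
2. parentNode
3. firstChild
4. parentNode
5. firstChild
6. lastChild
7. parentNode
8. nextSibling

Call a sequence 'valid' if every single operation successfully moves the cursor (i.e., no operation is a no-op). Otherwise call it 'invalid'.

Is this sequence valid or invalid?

After 1 (lastChild): h3
After 2 (parentNode): h1
After 3 (firstChild): p
After 4 (parentNode): h1
After 5 (firstChild): p
After 6 (lastChild): span
After 7 (parentNode): p
After 8 (nextSibling): ul

Answer: valid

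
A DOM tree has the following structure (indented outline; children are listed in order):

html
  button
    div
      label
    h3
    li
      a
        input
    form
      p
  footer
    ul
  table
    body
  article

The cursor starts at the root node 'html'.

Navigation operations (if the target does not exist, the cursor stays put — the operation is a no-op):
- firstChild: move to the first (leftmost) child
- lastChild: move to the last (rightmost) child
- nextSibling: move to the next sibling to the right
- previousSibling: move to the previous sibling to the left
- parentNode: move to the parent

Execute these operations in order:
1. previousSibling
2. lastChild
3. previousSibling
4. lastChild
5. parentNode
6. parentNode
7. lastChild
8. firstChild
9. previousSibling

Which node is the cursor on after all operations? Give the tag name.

After 1 (previousSibling): html (no-op, stayed)
After 2 (lastChild): article
After 3 (previousSibling): table
After 4 (lastChild): body
After 5 (parentNode): table
After 6 (parentNode): html
After 7 (lastChild): article
After 8 (firstChild): article (no-op, stayed)
After 9 (previousSibling): table

Answer: table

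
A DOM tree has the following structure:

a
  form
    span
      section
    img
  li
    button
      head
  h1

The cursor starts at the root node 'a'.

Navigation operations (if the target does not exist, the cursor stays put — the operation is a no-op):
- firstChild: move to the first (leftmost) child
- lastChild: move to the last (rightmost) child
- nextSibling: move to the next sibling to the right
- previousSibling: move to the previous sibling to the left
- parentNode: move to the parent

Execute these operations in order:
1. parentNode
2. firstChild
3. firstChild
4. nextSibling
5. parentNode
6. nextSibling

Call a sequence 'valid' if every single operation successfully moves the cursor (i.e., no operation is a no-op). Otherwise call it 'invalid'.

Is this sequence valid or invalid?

Answer: invalid

Derivation:
After 1 (parentNode): a (no-op, stayed)
After 2 (firstChild): form
After 3 (firstChild): span
After 4 (nextSibling): img
After 5 (parentNode): form
After 6 (nextSibling): li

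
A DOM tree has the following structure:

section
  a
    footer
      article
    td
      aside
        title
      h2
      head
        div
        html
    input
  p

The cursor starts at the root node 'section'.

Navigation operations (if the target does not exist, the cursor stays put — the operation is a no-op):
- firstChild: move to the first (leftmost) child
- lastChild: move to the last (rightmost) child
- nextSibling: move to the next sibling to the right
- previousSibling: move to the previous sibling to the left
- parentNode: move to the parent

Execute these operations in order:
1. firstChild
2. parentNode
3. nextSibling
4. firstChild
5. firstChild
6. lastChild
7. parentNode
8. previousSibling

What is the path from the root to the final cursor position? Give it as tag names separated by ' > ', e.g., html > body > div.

Answer: section > a > footer

Derivation:
After 1 (firstChild): a
After 2 (parentNode): section
After 3 (nextSibling): section (no-op, stayed)
After 4 (firstChild): a
After 5 (firstChild): footer
After 6 (lastChild): article
After 7 (parentNode): footer
After 8 (previousSibling): footer (no-op, stayed)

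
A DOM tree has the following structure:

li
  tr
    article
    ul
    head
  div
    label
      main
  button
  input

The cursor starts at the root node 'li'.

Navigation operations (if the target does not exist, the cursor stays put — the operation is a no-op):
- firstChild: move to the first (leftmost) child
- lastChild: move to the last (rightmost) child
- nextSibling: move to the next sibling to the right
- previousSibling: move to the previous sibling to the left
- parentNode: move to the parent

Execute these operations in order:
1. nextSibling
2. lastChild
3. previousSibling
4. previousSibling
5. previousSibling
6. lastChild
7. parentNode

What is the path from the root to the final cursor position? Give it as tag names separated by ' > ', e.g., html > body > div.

Answer: li > tr

Derivation:
After 1 (nextSibling): li (no-op, stayed)
After 2 (lastChild): input
After 3 (previousSibling): button
After 4 (previousSibling): div
After 5 (previousSibling): tr
After 6 (lastChild): head
After 7 (parentNode): tr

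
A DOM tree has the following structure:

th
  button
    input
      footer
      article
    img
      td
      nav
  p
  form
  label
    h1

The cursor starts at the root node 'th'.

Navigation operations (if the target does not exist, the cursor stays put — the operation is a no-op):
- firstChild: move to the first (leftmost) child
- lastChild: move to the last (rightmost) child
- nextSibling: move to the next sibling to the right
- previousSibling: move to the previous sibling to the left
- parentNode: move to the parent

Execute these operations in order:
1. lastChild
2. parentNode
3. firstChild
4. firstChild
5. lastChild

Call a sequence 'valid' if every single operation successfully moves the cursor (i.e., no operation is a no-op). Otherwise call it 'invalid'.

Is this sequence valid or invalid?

Answer: valid

Derivation:
After 1 (lastChild): label
After 2 (parentNode): th
After 3 (firstChild): button
After 4 (firstChild): input
After 5 (lastChild): article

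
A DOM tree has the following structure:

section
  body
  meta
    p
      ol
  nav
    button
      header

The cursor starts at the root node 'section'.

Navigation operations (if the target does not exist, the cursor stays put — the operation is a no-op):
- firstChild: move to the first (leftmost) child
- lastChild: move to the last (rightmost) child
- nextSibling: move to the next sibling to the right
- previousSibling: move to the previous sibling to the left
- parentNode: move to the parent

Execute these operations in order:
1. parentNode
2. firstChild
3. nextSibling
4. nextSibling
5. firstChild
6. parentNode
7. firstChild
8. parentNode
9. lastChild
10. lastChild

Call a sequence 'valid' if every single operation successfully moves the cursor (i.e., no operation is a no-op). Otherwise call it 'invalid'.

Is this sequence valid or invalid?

After 1 (parentNode): section (no-op, stayed)
After 2 (firstChild): body
After 3 (nextSibling): meta
After 4 (nextSibling): nav
After 5 (firstChild): button
After 6 (parentNode): nav
After 7 (firstChild): button
After 8 (parentNode): nav
After 9 (lastChild): button
After 10 (lastChild): header

Answer: invalid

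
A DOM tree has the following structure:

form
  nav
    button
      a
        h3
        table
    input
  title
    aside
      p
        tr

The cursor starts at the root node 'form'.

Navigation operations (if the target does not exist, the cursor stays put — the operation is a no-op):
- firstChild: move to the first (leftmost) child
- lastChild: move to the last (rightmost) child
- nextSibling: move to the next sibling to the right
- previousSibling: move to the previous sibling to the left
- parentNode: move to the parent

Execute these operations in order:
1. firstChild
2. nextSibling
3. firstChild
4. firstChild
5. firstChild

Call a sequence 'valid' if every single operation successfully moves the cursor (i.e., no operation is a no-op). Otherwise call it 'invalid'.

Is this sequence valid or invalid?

Answer: valid

Derivation:
After 1 (firstChild): nav
After 2 (nextSibling): title
After 3 (firstChild): aside
After 4 (firstChild): p
After 5 (firstChild): tr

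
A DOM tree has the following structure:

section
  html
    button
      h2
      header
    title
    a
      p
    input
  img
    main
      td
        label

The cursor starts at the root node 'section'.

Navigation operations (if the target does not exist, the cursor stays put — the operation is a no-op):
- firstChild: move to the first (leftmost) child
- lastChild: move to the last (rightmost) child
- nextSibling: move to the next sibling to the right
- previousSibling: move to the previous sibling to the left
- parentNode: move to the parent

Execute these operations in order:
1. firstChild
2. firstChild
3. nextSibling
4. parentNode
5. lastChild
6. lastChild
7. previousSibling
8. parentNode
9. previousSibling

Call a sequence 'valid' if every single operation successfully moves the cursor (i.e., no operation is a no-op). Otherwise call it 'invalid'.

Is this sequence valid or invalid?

After 1 (firstChild): html
After 2 (firstChild): button
After 3 (nextSibling): title
After 4 (parentNode): html
After 5 (lastChild): input
After 6 (lastChild): input (no-op, stayed)
After 7 (previousSibling): a
After 8 (parentNode): html
After 9 (previousSibling): html (no-op, stayed)

Answer: invalid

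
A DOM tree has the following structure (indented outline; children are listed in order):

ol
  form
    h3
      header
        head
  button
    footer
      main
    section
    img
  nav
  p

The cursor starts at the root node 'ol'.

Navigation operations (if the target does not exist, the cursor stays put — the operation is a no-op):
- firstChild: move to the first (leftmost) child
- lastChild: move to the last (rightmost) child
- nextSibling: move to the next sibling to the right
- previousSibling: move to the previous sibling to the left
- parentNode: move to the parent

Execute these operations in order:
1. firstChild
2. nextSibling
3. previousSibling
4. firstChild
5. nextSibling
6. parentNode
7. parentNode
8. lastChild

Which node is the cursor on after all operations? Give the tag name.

After 1 (firstChild): form
After 2 (nextSibling): button
After 3 (previousSibling): form
After 4 (firstChild): h3
After 5 (nextSibling): h3 (no-op, stayed)
After 6 (parentNode): form
After 7 (parentNode): ol
After 8 (lastChild): p

Answer: p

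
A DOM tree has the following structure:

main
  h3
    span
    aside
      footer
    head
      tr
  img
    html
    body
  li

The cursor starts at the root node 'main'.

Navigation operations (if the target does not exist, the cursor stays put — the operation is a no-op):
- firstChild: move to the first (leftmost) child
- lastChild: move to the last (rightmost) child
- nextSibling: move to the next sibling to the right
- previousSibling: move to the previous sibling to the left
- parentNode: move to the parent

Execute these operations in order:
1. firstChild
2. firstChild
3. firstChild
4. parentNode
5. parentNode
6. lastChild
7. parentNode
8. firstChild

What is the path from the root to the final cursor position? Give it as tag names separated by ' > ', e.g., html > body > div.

Answer: main > h3

Derivation:
After 1 (firstChild): h3
After 2 (firstChild): span
After 3 (firstChild): span (no-op, stayed)
After 4 (parentNode): h3
After 5 (parentNode): main
After 6 (lastChild): li
After 7 (parentNode): main
After 8 (firstChild): h3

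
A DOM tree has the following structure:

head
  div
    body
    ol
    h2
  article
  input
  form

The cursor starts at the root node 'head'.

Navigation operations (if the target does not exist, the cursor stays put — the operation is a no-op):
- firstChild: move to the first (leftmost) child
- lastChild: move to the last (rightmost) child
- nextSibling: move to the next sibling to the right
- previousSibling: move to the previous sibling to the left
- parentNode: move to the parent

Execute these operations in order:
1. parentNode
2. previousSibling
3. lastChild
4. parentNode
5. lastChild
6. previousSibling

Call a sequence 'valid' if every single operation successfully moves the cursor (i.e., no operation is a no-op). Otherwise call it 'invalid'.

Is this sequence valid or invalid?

After 1 (parentNode): head (no-op, stayed)
After 2 (previousSibling): head (no-op, stayed)
After 3 (lastChild): form
After 4 (parentNode): head
After 5 (lastChild): form
After 6 (previousSibling): input

Answer: invalid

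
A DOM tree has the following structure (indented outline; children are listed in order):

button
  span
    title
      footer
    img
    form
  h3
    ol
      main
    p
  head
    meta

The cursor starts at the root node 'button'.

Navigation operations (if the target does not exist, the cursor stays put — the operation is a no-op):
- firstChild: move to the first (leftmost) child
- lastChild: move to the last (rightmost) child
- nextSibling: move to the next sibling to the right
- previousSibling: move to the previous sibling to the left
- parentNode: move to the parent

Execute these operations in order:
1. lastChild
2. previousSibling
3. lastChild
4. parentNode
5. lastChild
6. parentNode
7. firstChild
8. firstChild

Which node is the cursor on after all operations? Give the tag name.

Answer: main

Derivation:
After 1 (lastChild): head
After 2 (previousSibling): h3
After 3 (lastChild): p
After 4 (parentNode): h3
After 5 (lastChild): p
After 6 (parentNode): h3
After 7 (firstChild): ol
After 8 (firstChild): main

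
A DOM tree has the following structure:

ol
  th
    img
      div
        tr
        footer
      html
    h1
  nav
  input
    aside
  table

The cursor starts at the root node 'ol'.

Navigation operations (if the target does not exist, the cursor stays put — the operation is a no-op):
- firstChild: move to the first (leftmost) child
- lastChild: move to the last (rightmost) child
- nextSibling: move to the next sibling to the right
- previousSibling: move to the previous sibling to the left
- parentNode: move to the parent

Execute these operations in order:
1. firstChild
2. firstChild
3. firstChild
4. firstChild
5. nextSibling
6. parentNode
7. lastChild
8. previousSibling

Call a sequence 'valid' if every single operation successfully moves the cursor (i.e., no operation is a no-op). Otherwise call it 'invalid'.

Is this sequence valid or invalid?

Answer: valid

Derivation:
After 1 (firstChild): th
After 2 (firstChild): img
After 3 (firstChild): div
After 4 (firstChild): tr
After 5 (nextSibling): footer
After 6 (parentNode): div
After 7 (lastChild): footer
After 8 (previousSibling): tr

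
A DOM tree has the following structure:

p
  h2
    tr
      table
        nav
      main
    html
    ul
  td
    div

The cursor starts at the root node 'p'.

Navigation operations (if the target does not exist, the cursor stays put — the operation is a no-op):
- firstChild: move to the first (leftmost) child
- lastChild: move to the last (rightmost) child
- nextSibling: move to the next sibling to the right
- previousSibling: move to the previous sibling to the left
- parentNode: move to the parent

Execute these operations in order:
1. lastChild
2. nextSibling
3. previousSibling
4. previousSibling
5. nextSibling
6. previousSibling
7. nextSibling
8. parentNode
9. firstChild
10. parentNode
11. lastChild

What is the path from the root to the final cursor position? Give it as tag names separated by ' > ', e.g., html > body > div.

After 1 (lastChild): td
After 2 (nextSibling): td (no-op, stayed)
After 3 (previousSibling): h2
After 4 (previousSibling): h2 (no-op, stayed)
After 5 (nextSibling): td
After 6 (previousSibling): h2
After 7 (nextSibling): td
After 8 (parentNode): p
After 9 (firstChild): h2
After 10 (parentNode): p
After 11 (lastChild): td

Answer: p > td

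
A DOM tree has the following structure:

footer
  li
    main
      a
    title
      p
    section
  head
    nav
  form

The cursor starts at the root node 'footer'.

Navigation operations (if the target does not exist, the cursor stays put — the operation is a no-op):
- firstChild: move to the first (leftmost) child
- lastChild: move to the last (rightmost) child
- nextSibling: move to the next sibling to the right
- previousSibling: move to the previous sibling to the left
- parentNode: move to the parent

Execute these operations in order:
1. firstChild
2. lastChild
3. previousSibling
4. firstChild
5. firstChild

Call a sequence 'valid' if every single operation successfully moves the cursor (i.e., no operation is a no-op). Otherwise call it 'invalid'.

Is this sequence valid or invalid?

Answer: invalid

Derivation:
After 1 (firstChild): li
After 2 (lastChild): section
After 3 (previousSibling): title
After 4 (firstChild): p
After 5 (firstChild): p (no-op, stayed)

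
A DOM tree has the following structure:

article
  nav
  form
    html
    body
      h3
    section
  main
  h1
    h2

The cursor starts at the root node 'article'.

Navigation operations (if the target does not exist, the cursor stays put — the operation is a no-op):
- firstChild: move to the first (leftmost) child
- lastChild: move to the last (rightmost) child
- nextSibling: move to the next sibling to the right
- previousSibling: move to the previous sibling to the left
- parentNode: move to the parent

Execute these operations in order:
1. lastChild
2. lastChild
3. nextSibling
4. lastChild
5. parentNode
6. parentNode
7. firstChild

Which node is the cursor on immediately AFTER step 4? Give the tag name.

After 1 (lastChild): h1
After 2 (lastChild): h2
After 3 (nextSibling): h2 (no-op, stayed)
After 4 (lastChild): h2 (no-op, stayed)

Answer: h2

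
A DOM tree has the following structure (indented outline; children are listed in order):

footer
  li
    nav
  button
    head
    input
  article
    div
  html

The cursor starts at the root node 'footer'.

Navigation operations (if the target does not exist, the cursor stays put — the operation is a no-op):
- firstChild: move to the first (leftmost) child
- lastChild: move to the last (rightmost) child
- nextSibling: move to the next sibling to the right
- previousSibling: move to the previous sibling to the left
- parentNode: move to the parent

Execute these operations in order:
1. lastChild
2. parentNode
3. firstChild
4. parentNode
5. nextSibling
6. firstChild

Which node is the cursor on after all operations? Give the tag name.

Answer: li

Derivation:
After 1 (lastChild): html
After 2 (parentNode): footer
After 3 (firstChild): li
After 4 (parentNode): footer
After 5 (nextSibling): footer (no-op, stayed)
After 6 (firstChild): li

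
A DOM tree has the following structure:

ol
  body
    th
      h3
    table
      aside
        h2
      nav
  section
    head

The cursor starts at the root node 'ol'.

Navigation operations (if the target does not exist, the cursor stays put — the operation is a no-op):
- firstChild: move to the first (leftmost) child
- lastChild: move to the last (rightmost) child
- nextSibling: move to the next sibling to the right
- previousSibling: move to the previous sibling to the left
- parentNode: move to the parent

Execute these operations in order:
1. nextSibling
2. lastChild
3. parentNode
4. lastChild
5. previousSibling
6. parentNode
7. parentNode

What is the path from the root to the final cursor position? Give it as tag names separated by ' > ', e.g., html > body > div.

Answer: ol

Derivation:
After 1 (nextSibling): ol (no-op, stayed)
After 2 (lastChild): section
After 3 (parentNode): ol
After 4 (lastChild): section
After 5 (previousSibling): body
After 6 (parentNode): ol
After 7 (parentNode): ol (no-op, stayed)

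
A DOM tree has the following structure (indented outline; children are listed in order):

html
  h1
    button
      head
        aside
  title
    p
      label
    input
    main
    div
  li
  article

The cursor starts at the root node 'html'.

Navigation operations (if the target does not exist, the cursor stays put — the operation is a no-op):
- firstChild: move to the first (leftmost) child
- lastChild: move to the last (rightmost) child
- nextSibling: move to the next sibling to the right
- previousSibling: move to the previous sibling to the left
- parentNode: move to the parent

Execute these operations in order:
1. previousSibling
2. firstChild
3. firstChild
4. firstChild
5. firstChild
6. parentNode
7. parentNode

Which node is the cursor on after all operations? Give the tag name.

Answer: button

Derivation:
After 1 (previousSibling): html (no-op, stayed)
After 2 (firstChild): h1
After 3 (firstChild): button
After 4 (firstChild): head
After 5 (firstChild): aside
After 6 (parentNode): head
After 7 (parentNode): button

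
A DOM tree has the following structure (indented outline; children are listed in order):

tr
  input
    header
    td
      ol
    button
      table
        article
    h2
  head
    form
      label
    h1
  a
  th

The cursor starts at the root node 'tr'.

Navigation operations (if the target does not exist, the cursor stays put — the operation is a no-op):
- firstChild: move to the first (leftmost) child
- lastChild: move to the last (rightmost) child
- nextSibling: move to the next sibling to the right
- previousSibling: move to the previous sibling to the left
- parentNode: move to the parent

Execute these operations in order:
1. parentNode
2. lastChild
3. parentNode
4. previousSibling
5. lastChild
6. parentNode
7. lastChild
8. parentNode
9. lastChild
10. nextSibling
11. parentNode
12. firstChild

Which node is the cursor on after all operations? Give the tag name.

Answer: input

Derivation:
After 1 (parentNode): tr (no-op, stayed)
After 2 (lastChild): th
After 3 (parentNode): tr
After 4 (previousSibling): tr (no-op, stayed)
After 5 (lastChild): th
After 6 (parentNode): tr
After 7 (lastChild): th
After 8 (parentNode): tr
After 9 (lastChild): th
After 10 (nextSibling): th (no-op, stayed)
After 11 (parentNode): tr
After 12 (firstChild): input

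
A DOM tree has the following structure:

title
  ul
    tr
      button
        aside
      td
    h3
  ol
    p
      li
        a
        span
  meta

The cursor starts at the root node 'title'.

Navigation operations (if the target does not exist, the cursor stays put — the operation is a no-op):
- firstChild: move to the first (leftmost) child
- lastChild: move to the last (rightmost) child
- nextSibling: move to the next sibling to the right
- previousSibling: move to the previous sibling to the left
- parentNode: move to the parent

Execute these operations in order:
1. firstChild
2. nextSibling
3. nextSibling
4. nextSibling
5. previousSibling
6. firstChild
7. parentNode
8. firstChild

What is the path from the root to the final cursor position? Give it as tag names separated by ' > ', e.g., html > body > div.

Answer: title > ol > p

Derivation:
After 1 (firstChild): ul
After 2 (nextSibling): ol
After 3 (nextSibling): meta
After 4 (nextSibling): meta (no-op, stayed)
After 5 (previousSibling): ol
After 6 (firstChild): p
After 7 (parentNode): ol
After 8 (firstChild): p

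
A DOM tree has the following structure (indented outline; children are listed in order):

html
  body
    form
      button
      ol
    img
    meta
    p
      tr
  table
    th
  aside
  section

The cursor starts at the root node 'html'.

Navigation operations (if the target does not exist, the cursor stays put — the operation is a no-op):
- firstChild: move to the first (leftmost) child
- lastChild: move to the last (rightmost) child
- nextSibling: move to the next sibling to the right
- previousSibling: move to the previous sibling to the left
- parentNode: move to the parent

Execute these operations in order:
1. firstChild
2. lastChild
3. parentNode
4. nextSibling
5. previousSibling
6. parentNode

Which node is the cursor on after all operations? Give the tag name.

Answer: html

Derivation:
After 1 (firstChild): body
After 2 (lastChild): p
After 3 (parentNode): body
After 4 (nextSibling): table
After 5 (previousSibling): body
After 6 (parentNode): html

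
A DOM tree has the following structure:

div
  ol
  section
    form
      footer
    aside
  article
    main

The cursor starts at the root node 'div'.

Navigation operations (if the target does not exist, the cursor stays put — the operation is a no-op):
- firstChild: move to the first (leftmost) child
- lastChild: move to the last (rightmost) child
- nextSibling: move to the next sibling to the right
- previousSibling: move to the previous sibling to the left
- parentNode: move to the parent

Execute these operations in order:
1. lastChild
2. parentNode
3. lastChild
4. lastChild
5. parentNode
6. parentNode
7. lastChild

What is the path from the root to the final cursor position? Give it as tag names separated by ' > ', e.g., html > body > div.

Answer: div > article

Derivation:
After 1 (lastChild): article
After 2 (parentNode): div
After 3 (lastChild): article
After 4 (lastChild): main
After 5 (parentNode): article
After 6 (parentNode): div
After 7 (lastChild): article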